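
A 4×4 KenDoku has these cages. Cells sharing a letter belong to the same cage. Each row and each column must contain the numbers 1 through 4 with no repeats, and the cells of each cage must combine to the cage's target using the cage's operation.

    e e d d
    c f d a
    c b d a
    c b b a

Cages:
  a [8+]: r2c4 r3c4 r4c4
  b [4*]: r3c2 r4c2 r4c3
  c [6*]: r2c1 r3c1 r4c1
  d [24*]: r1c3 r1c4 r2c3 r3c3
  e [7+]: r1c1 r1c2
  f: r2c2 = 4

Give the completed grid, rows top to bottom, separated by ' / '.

4 3 1 2 / 2 4 3 1 / 1 2 4 3 / 3 1 2 4

F is a freebie, which forces r2c2 = 4.
4 is placed in column 2; hence r4c2 = 1.
Row 4 now contains 1; hence r4c3 = 2.
Cage e needs two cells with sum 7, which forces r1c1 = 4.
4 is placed in column 2; hence r1c2 = 3.
Row 1 now contains 3, so r1c3 = 1.
Cage d has product 24; hence r1c4 = 2.
Column 3 now contains 1, so r2c3 = 3.
3 is placed in row 2, leaving r2c4 = 1.
Column 2 already has 1, so r3c2 = 2.
Column 3 now contains 3; hence r3c3 = 4.
Row 3 already has 4, which forces r3c4 = 3.
2 is placed in row 4, so r4c1 = 3.
3 is placed in column 4, so r4c4 = 4.
Row 2 now contains 1, which forces r2c1 = 2.
2 is placed in row 3, so r3c1 = 1.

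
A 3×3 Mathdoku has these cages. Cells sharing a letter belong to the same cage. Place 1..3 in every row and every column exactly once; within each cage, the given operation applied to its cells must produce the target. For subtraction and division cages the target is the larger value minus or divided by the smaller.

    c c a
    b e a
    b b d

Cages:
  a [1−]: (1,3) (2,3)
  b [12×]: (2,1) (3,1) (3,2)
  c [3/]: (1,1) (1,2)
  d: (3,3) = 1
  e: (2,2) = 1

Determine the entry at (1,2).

The 3 cells of cage b must have product 12, leaving (2,1) = 2.
E is a freebie, so (2,2) = 1.
Row 2 now contains 1, so (2,3) = 3.
Cage b has product 12, so (3,1) = 3.
Cage b needs product 12, so (3,2) = 2.
D is a freebie, leaving (3,3) = 1.
Column 1 now contains 3, so (1,1) = 1.
Column 2 now contains 1, leaving (1,2) = 3.
Column 3 now contains 1, which forces (1,3) = 2.
Filled in: 1 3 2 / 2 1 3 / 3 2 1.

3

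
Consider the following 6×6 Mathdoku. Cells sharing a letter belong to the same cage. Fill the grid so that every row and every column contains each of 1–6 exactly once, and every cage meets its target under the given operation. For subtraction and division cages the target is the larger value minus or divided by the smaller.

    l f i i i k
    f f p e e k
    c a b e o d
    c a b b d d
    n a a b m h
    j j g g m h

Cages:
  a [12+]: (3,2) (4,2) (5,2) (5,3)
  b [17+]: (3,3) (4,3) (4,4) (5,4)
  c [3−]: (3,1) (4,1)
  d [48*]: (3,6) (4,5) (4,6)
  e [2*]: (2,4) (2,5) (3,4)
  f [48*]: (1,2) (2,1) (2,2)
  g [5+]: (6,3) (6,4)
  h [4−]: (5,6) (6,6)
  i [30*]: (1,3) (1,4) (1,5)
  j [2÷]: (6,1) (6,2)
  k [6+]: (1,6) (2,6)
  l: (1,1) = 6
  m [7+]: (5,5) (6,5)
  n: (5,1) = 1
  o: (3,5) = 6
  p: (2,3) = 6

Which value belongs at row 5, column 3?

Cage l is a single given cell, leaving (1,1) = 6.
P is a freebie; hence (2,3) = 6.
Cage e has product 2; hence (2,4) = 2.
Cage e has product 2; hence (2,5) = 1.
Cage e needs product 2, leaving (3,4) = 1.
O is a freebie, leaving (3,5) = 6.
Cage n is a single given cell, leaving (5,1) = 1.
Cage f needs product 48, so (1,2) = 4.
Row 2 already has 2; hence (2,1) = 4.
The 3 cells of cage f must have product 48, so (2,2) = 3.
4 is placed in row 2, which forces (2,6) = 5.
The two cells of cage k must have sum 6, which forces (1,6) = 1.
Cage a has sum 12; hence (4,2) = 1.
Column 2 already has 1; hence (6,2) = 6.
Row 6 now contains 6, which forces (6,6) = 2.
2 is placed in column 6, so (3,6) = 4.
Cage a has sum 12, so (5,3) = 4.
2 is placed in column 6, so (5,6) = 6.
Row 6 already has 2, which forces (6,1) = 3.
Row 6 already has 2; hence (6,3) = 1.
The two cells of cage g must have sum 5, leaving (6,4) = 4.
Row 6 now contains 4, leaving (6,5) = 5.
Cage b needs sum 17; hence (4,4) = 6.
Cage d needs product 48; hence (4,5) = 4.
6 is placed in column 6; hence (4,6) = 3.
Cage b has sum 17, leaving (5,4) = 3.
Cage m needs two cells with sum 7, so (5,5) = 2.
Cage i has product 30; hence (1,3) = 2.
Column 4 now contains 3; hence (1,4) = 5.
Column 5 already has 2, which forces (1,5) = 3.
Cage a needs sum 12, so (3,2) = 2.
Cage b has sum 17, so (3,3) = 3.
Row 4 now contains 3, which forces (4,3) = 5.
2 is placed in row 5, leaving (5,2) = 5.
2 is placed in row 3; hence (3,1) = 5.
5 is placed in row 4, so (4,1) = 2.
The full grid is 6 4 2 5 3 1 / 4 3 6 2 1 5 / 5 2 3 1 6 4 / 2 1 5 6 4 3 / 1 5 4 3 2 6 / 3 6 1 4 5 2.

4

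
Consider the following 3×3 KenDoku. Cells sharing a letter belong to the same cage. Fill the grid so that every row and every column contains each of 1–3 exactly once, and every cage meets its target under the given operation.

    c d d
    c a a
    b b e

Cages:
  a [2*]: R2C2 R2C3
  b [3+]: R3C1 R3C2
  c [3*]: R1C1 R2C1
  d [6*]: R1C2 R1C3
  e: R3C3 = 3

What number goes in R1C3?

2

Cage e is given, which forces R3C3 = 3.
Cage d needs two cells with product 6, leaving R1C2 = 3.
3 is placed in column 3; hence R1C3 = 2.
Column 3 already has 2, leaving R2C3 = 1.
Row 1 now contains 3, leaving R1C1 = 1.
1 is placed in row 2, which forces R2C1 = 3.
1 is placed in row 2; hence R2C2 = 2.
Column 1 now contains 1; hence R3C1 = 2.
Column 2 now contains 2; hence R3C2 = 1.
Filled in: 1 3 2 / 3 2 1 / 2 1 3.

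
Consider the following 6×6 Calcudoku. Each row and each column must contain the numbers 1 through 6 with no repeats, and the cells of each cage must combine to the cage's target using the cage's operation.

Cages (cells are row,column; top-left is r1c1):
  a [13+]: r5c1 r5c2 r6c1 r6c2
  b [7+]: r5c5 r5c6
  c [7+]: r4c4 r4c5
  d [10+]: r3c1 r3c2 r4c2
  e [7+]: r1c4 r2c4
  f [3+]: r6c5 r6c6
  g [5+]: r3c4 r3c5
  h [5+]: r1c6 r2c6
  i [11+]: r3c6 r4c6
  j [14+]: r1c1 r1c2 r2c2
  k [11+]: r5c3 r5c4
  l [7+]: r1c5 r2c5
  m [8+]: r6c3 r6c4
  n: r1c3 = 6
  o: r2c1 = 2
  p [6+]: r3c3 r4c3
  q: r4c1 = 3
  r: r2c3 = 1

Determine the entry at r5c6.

N is a freebie; hence r1c3 = 6.
O is a freebie, leaving r2c1 = 2.
R is a freebie, leaving r2c3 = 1.
Q is a freebie, so r4c1 = 3.
6 is placed in column 3, so r5c3 = 5.
5 is placed in row 5, so r5c4 = 6.
Cage j has sum 14, leaving r1c1 = 5.
Cage m needs two cells with sum 8; hence r6c3 = 3.
The two cells of cage m must have sum 8, so r6c4 = 5.
Row 5 needs a 2, and only r5c2 is open for it.
Row 5 needs a 1, and only r5c1 is open for it.
In row 4, 4 can only go at r4c3, so r4c3 = 4.
Column 3 now contains 4, leaving r3c3 = 2.
Row 3 needs a 3, and only r3c2 is open for it.
Column 2 now contains 3, which forces r1c2 = 4.
Row 1 already has 4; hence r1c4 = 3.
The 3 cells of cage j must have sum 14; hence r2c2 = 5.
3 is placed in column 4; hence r2c4 = 4.
Row 2 now contains 4, so r2c6 = 3.
Cage d needs sum 10, so r3c1 = 6.
4 is placed in column 4, which forces r3c4 = 1.
Row 3 already has 1; hence r3c5 = 4.
Row 3 now contains 6, so r3c6 = 5.
Cage d has sum 10, which forces r4c2 = 1.
Column 4 now contains 1, leaving r4c4 = 2.
Column 6 already has 5; hence r4c6 = 6.
Column 5 already has 4, which forces r5c5 = 3.
3 is placed in column 6, so r5c6 = 4.
Column 1 already has 6, leaving r6c1 = 4.
Column 2 already has 4, so r6c2 = 6.
Cage l needs two cells with sum 7, which forces r1c5 = 1.
The two cells of cage h must have sum 5, which forces r1c6 = 2.
Row 2 now contains 3, leaving r2c5 = 6.
Row 4 now contains 6, leaving r4c5 = 5.
Column 5 already has 1, leaving r6c5 = 2.
Column 6 already has 2, so r6c6 = 1.
Completed grid: 5 4 6 3 1 2 / 2 5 1 4 6 3 / 6 3 2 1 4 5 / 3 1 4 2 5 6 / 1 2 5 6 3 4 / 4 6 3 5 2 1.

4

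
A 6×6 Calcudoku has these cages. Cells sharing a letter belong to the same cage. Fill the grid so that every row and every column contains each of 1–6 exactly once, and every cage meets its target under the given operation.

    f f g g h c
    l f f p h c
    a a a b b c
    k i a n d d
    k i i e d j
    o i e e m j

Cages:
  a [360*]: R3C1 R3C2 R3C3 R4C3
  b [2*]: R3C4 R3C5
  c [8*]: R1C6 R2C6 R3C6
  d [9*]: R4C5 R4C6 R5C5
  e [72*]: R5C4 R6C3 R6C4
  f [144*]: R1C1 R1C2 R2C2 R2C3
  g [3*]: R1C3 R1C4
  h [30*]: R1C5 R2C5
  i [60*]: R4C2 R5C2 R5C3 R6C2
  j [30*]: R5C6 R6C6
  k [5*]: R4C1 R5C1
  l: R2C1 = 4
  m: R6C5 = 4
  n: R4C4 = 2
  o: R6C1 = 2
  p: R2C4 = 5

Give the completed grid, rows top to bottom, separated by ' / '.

Cage l is given, leaving R2C1 = 4.
P is a freebie, which forces R2C4 = 5.
5 is placed in row 2; hence R2C5 = 6.
Cage n is given, so R4C4 = 2.
Cage d needs product 9, which forces R4C5 = 1.
Cage d needs product 9, so R4C6 = 3.
The 3 cells of cage d must have product 9; hence R5C5 = 3.
O is a freebie; hence R6C1 = 2.
Cage m is a single given cell, so R6C5 = 4.
The 4 cells of cage f must have product 144, so R1C1 = 6.
The 4 cells of cage f must have product 144, which forces R1C2 = 4.
Column 5 already has 6, which forces R1C5 = 5.
Column 4 now contains 2, so R3C4 = 1.
Column 5 already has 1; hence R3C5 = 2.
Row 3 already has 2, which forces R3C6 = 4.
1 is placed in row 4, leaving R4C1 = 5.
Row 4 already has 5, which forces R4C2 = 6.
Row 4 now contains 6, leaving R4C3 = 4.
Cage k needs two cells with product 5, which forces R5C1 = 1.
The 3 cells of cage e must have product 72, so R5C4 = 4.
Cage g needs two cells with product 3, so R1C3 = 1.
Column 4 now contains 1; hence R1C4 = 3.
1 is placed in row 1, leaving R1C6 = 2.
2 is placed in column 6, so R2C6 = 1.
5 is placed in column 1, leaving R3C1 = 3.
Cage a has product 360, which forces R3C2 = 5.
The 4 cells of cage a must have product 360; hence R3C3 = 6.
5 is placed in column 2, which forces R5C2 = 2.
2 is placed in row 5, leaving R5C3 = 5.
5 is placed in row 5, so R5C6 = 6.
Cage i has product 60, which forces R6C2 = 1.
Column 3 already has 6, so R6C3 = 3.
3 is placed in column 4, leaving R6C4 = 6.
6 is placed in column 6; hence R6C6 = 5.
2 is placed in column 2, so R2C2 = 3.
Column 3 now contains 3; hence R2C3 = 2.

6 4 1 3 5 2 / 4 3 2 5 6 1 / 3 5 6 1 2 4 / 5 6 4 2 1 3 / 1 2 5 4 3 6 / 2 1 3 6 4 5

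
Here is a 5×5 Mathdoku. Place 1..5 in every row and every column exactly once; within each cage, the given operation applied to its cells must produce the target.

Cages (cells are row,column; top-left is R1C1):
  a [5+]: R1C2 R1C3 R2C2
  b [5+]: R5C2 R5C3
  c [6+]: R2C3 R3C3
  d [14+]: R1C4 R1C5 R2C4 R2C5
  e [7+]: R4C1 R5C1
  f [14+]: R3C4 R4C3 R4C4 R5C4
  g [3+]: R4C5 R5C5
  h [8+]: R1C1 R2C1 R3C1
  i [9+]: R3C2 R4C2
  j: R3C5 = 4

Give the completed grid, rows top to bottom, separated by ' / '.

2 3 1 4 5 / 5 1 4 2 3 / 1 5 2 3 4 / 3 4 5 1 2 / 4 2 3 5 1

Cage j is a single given cell, so R3C5 = 4.
Row 3 already has 4, which forces R3C2 = 5.
Cage i's pair has sum 9; hence R4C2 = 4.
In row 5, 3 can only go at R5C3, so R5C3 = 3.
Column 3 now contains 3, so R4C3 = 5.
Cage b needs two cells with sum 5, leaving R5C2 = 2.
Row 5 now contains 2, which forces R5C5 = 1.
Cage a has sum 5; hence R1C2 = 3.
Cage a has sum 5, so R1C3 = 1.
Row 1 now contains 3, leaving R1C5 = 5.
Column 2 now contains 2, leaving R2C2 = 1.
Column 3 already has 5, which forces R2C3 = 4.
Column 5 now contains 5; hence R2C5 = 3.
Cage c's pair has sum 6; hence R3C3 = 2.
1 is placed in column 5, so R4C5 = 2.
Cage h needs sum 8, so R1C1 = 2.
The 4 cells of cage d must have sum 14, so R1C4 = 4.
Cage h needs sum 8, leaving R2C1 = 5.
Cage d has sum 14; hence R2C4 = 2.
Cage h needs sum 8, which forces R3C1 = 1.
Row 3 already has 1, so R3C4 = 3.
Row 4 already has 2; hence R4C1 = 3.
Column 4 now contains 3, which forces R4C4 = 1.
The two cells of cage e must have sum 7, which forces R5C1 = 4.
Cage f has sum 14, leaving R5C4 = 5.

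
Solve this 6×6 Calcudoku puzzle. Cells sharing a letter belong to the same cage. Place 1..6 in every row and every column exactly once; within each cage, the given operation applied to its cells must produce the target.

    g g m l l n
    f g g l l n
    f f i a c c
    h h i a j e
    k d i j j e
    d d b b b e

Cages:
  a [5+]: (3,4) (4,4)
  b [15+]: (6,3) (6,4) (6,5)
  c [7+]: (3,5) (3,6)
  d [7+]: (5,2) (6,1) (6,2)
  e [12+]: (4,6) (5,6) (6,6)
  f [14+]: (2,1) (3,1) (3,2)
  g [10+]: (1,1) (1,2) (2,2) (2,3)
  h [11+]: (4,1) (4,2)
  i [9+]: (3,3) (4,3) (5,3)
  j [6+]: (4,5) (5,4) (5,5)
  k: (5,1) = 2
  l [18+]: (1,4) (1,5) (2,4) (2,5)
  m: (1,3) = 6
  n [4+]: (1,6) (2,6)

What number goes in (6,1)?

3

Cage m is a single given cell; hence (1,3) = 6.
K is a freebie, which forces (5,1) = 2.
In row 5, 6 can only go at (5,6), so (5,6) = 6.
The only place for 5 in row 5 is (5,3).
Column 3 already has 5; hence (6,3) = 4.
Row 6 needs a 3, and only (6,1) is open for it.
The 3 cells of cage d must have sum 7, which forces (5,2) = 3.
Row 5 already has 3, which forces (5,4) = 1.
Row 5 now contains 1, which forces (5,5) = 4.
The 3 cells of cage d must have sum 7, so (6,2) = 1.
The 4 cells of cage g must have sum 10, which forces (1,1) = 1.
1 is placed in row 1, so (1,6) = 3.
3 is placed in column 6, leaving (2,6) = 1.
Cage j has sum 6, so (4,5) = 1.
Column 6 already has 1, so (4,6) = 4.
Cage i has sum 9, so (3,3) = 1.
Row 4 now contains 1, so (4,3) = 3.
Row 4 now contains 3, leaving (4,4) = 2.
Cage e has sum 12; hence (6,6) = 2.
The 4 cells of cage g must have sum 10, so (1,2) = 2.
2 is placed in row 1, which forces (1,5) = 5.
Cage g has sum 10, leaving (2,2) = 5.
3 is placed in column 3; hence (2,3) = 2.
Column 2 already has 5; hence (3,2) = 4.
Column 4 already has 2; hence (3,4) = 3.
Cage c needs two cells with sum 7, so (3,5) = 2.
2 is placed in column 6, which forces (3,6) = 5.
Column 2 already has 5, leaving (4,2) = 6.
5 is placed in column 5, leaving (6,5) = 6.
Row 1 already has 5, so (1,4) = 4.
5 is placed in row 2, which forces (2,1) = 4.
Column 4 now contains 3; hence (2,4) = 6.
6 is placed in column 5; hence (2,5) = 3.
Row 3 now contains 4, leaving (3,1) = 6.
6 is placed in row 4; hence (4,1) = 5.
6 is placed in row 6, so (6,4) = 5.
Filled in: 1 2 6 4 5 3 / 4 5 2 6 3 1 / 6 4 1 3 2 5 / 5 6 3 2 1 4 / 2 3 5 1 4 6 / 3 1 4 5 6 2.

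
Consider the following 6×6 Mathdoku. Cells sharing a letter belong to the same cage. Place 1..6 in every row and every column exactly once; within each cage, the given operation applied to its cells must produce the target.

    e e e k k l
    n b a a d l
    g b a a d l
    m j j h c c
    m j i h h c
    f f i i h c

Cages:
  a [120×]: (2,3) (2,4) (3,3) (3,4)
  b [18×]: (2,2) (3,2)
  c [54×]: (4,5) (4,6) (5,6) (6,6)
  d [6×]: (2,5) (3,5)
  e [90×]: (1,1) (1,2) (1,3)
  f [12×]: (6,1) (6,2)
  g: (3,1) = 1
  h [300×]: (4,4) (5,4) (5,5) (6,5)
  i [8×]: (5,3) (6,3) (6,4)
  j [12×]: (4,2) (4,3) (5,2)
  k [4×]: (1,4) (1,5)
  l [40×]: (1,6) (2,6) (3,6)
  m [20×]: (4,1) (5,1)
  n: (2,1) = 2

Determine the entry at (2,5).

1

Cage n is a single given cell, which forces (2,1) = 2.
Cage g is a single given cell; hence (3,1) = 1.
The 4 cells of cage c must have product 54, leaving (4,5) = 3.
Cage d needs two cells with product 6, so (2,5) = 1.
Cage d needs two cells with product 6, leaving (3,5) = 6.
The two cells of cage k must have product 4, leaving (1,4) = 1.
Column 5 now contains 1, so (1,5) = 4.
Cage b's pair has product 18, so (2,2) = 6.
Row 3 now contains 6, so (3,2) = 3.
Column 2 now contains 3, so (1,2) = 5.
5 is placed in row 1, which forces (1,6) = 2.
The 3 cells of cage j must have product 12; hence (4,3) = 6.
Row 4 already has 6, leaving (4,4) = 5.
Row 4 already has 6, which forces (4,6) = 1.
Column 4 already has 5; hence (5,4) = 6.
6 is placed in row 5, which forces (5,6) = 3.
3 is placed in column 6, so (6,6) = 6.
Cage e has product 90, so (1,1) = 6.
Column 3 now contains 6, so (1,3) = 3.
Row 4 already has 5; hence (4,1) = 4.
1 is placed in row 4, which forces (4,2) = 2.
Cage m's pair has product 20, leaving (5,1) = 5.
Cage j has product 12, leaving (5,2) = 1.
Row 5 already has 5, so (5,5) = 2.
6 is placed in row 6, leaving (6,1) = 3.
Cage f needs two cells with product 12, which forces (6,2) = 4.
4 is placed in row 6, so (6,4) = 2.
Column 5 already has 2; hence (6,5) = 5.
Cage a needs product 120, leaving (2,3) = 5.
Cage a has product 120, leaving (2,4) = 3.
5 is placed in row 2; hence (2,6) = 4.
Cage a needs product 120; hence (3,3) = 2.
2 is placed in column 4, so (3,4) = 4.
Column 6 now contains 4, leaving (3,6) = 5.
2 is placed in row 5; hence (5,3) = 4.
Row 6 now contains 2, leaving (6,3) = 1.
Completed grid: 6 5 3 1 4 2 / 2 6 5 3 1 4 / 1 3 2 4 6 5 / 4 2 6 5 3 1 / 5 1 4 6 2 3 / 3 4 1 2 5 6.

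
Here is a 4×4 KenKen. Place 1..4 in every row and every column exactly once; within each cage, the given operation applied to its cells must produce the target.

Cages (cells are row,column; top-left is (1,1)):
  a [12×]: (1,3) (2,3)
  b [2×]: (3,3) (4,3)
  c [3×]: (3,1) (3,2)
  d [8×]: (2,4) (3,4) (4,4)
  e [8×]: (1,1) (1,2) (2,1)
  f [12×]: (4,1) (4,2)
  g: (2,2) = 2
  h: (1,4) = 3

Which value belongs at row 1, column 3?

4

H is a freebie, leaving (1,4) = 3.
Cage g is given, leaving (2,2) = 2.
Cage e needs product 8, so (1,1) = 2.
3 is placed in row 1, which forces (1,3) = 4.
Cage a's pair has product 12, so (2,3) = 3.
4 is placed in row 1, which forces (1,2) = 1.
The 3 cells of cage e must have product 8, which forces (2,1) = 4.
Row 2 already has 4, which forces (2,4) = 1.
Column 2 already has 1, which forces (3,2) = 3.
Column 1 already has 4, which forces (4,1) = 3.
Column 2 now contains 3, which forces (4,2) = 4.
4 is placed in row 4, which forces (4,4) = 2.
Row 3 now contains 3, leaving (3,1) = 1.
Cage b's pair has product 2, leaving (3,3) = 2.
Column 4 now contains 2, leaving (3,4) = 4.
2 is placed in row 4; hence (4,3) = 1.
Completed grid: 2 1 4 3 / 4 2 3 1 / 1 3 2 4 / 3 4 1 2.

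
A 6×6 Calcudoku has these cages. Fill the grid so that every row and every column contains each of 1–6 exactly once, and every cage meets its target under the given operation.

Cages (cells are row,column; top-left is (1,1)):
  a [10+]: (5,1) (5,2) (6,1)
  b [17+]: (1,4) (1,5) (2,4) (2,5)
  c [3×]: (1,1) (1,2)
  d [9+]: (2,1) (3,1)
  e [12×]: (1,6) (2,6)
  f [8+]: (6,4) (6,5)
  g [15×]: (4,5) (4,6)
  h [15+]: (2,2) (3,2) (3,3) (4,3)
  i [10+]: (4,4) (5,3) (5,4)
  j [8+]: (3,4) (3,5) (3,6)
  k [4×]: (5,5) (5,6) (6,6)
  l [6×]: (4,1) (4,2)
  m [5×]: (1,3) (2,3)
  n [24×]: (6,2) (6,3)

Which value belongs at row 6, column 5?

The pair (1,1)/(1,2) in row 1 holds {1, 3}; hence (1,3) = 5.
The two cells of cage m must have product 5; hence (2,3) = 1.
Column 1 needs a 2, and only (6,1) is open for it.
Cage k has product 4; hence (5,5) = 1.
The 3 cells of cage k must have product 4, which forces (5,6) = 4.
Row 6 now contains 2, leaving (6,6) = 1.
The 3 cells of cage j must have sum 8, which forces (3,4) = 1.
Cage i has sum 10, leaving (4,4) = 2.
2 is placed in row 4, which forces (4,3) = 4.
Column 3 already has 4, so (6,3) = 6.
6 is placed in row 6, so (6,2) = 4.
The only place for 4 in column 4 is (1,4).
In column 4, 6 can only go at (5,4), so (5,4) = 6.
The 3 cells of cage i must have sum 10, so (5,3) = 2.
2 is placed in column 3; hence (3,3) = 3.
Row 3 already has 3; hence (3,6) = 5.
Column 6 already has 5, so (4,6) = 3.
Cage j has sum 8; hence (3,5) = 2.
Row 4 now contains 3; hence (4,5) = 5.
5 is placed in column 5; hence (6,5) = 3.
2 is placed in column 5, so (1,5) = 6.
Row 1 already has 6, leaving (1,6) = 2.
Cage h has sum 15, so (2,2) = 2.
The 4 cells of cage b must have sum 17; hence (2,4) = 3.
Cage b needs sum 17, which forces (2,5) = 4.
Column 6 now contains 2, which forces (2,6) = 6.
Row 3 now contains 2, leaving (3,2) = 6.
Column 2 already has 6, leaving (4,2) = 1.
Row 6 already has 3, so (6,4) = 5.
The two cells of cage c must have product 3; hence (1,1) = 1.
Column 2 already has 1, so (1,2) = 3.
3 is placed in row 2, so (2,1) = 5.
Row 3 now contains 6, which forces (3,1) = 4.
Row 4 now contains 1, leaving (4,1) = 6.
Column 1 now contains 5, which forces (5,1) = 3.
Column 2 already has 3, which forces (5,2) = 5.
Filled in: 1 3 5 4 6 2 / 5 2 1 3 4 6 / 4 6 3 1 2 5 / 6 1 4 2 5 3 / 3 5 2 6 1 4 / 2 4 6 5 3 1.

3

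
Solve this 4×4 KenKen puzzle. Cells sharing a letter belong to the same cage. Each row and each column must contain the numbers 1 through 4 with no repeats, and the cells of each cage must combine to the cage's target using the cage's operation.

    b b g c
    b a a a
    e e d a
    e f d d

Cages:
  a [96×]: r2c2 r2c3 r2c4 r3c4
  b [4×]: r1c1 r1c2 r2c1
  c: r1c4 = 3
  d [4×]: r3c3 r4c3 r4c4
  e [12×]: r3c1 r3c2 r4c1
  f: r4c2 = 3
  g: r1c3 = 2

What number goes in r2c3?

Cage g is a single given cell, leaving r1c3 = 2.
Cage c is given, leaving r1c4 = 3.
Column 4 already has 3, leaving r2c4 = 2.
Column 3 already has 2, which forces r3c3 = 1.
Cage a has product 96; hence r3c4 = 4.
Cage f is a single given cell, so r4c2 = 3.
1 is placed in column 3, leaving r4c3 = 4.
Column 4 already has 2, which forces r4c4 = 1.
The 3 cells of cage b must have product 4, leaving r1c1 = 4.
Row 1 already has 2, so r1c2 = 1.
Row 2 already has 2, so r2c1 = 1.
Column 2 already has 3, leaving r2c2 = 4.
Column 3 now contains 4; hence r2c3 = 3.
Row 3 now contains 4, which forces r3c1 = 3.
Column 2 already has 3; hence r3c2 = 2.
Row 4 already has 1, so r4c1 = 2.
The full grid is 4 1 2 3 / 1 4 3 2 / 3 2 1 4 / 2 3 4 1.

3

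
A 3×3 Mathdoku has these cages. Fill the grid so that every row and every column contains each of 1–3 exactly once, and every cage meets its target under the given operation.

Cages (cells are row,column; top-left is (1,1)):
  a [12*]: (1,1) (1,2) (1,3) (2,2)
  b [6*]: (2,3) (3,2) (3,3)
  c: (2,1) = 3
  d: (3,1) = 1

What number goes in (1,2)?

1

Cage c is given; hence (2,1) = 3.
Cage a needs product 12; hence (2,2) = 2.
2 is placed in row 2, which forces (2,3) = 1.
Cage d is a single given cell, leaving (3,1) = 1.
Row 3 already has 1, so (3,2) = 3.
Row 3 already has 3, leaving (3,3) = 2.
Column 1 already has 1, so (1,1) = 2.
Column 2 already has 3; hence (1,2) = 1.
Column 3 now contains 2, so (1,3) = 3.
Filled in: 2 1 3 / 3 2 1 / 1 3 2.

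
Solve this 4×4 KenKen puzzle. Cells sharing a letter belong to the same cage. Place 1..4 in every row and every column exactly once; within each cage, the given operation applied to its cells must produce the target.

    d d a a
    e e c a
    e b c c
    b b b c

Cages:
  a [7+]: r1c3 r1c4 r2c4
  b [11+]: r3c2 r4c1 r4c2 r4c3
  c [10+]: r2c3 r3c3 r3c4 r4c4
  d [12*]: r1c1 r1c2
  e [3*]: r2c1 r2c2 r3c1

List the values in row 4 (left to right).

Cage e has product 3, which forces r2c1 = 3.
Cage e needs product 3, leaving r2c2 = 1.
The 3 cells of cage e must have product 3, so r3c1 = 1.
3 is placed in column 1; hence r1c1 = 4.
Cage d needs two cells with product 12, leaving r1c2 = 3.
Column 1 already has 4, leaving r4c1 = 2.
2 is placed in row 4; hence r4c2 = 4.
The 3 cells of cage a must have sum 7; hence r2c4 = 4.
Column 2 now contains 4, leaving r3c2 = 2.
Row 3 now contains 2, which forces r3c4 = 3.
Cage b has sum 11, so r4c3 = 3.
Column 4 already has 3, which forces r4c4 = 1.
Cage a needs sum 7, leaving r1c3 = 1.
Column 4 already has 1, which forces r1c4 = 2.
4 is placed in row 2, leaving r2c3 = 2.
Row 3 now contains 3, which forces r3c3 = 4.
The full grid is 4 3 1 2 / 3 1 2 4 / 1 2 4 3 / 2 4 3 1.

2 4 3 1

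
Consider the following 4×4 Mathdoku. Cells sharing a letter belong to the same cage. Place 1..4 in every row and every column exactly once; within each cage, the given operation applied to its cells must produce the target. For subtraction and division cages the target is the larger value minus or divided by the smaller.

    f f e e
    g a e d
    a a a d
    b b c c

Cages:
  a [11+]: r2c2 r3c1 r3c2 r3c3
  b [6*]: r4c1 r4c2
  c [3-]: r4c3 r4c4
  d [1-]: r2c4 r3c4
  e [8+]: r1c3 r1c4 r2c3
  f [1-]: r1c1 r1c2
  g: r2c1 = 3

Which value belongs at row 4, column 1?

G is a freebie, so r2c1 = 3.
Column 1 already has 3; hence r4c1 = 2.
2 is placed in row 4, leaving r4c2 = 3.
Cage f's pair has difference 1, so r1c1 = 1.
Cage f needs two cells with difference 1; hence r1c2 = 2.
Cage a has sum 11, which forces r2c2 = 4.
Column 1 now contains 1, so r3c1 = 4.
Column 2 already has 2; hence r3c2 = 1.
Row 3 already has 1; hence r3c3 = 2.
2 is placed in row 3, which forces r3c4 = 3.
Cage e has sum 8, leaving r1c3 = 3.
Column 4 now contains 3; hence r1c4 = 4.
Column 3 now contains 2, which forces r2c3 = 1.
Cage d's pair has difference 1, leaving r2c4 = 2.
1 is placed in column 3, leaving r4c3 = 4.
Column 4 already has 4, which forces r4c4 = 1.
Completed grid: 1 2 3 4 / 3 4 1 2 / 4 1 2 3 / 2 3 4 1.

2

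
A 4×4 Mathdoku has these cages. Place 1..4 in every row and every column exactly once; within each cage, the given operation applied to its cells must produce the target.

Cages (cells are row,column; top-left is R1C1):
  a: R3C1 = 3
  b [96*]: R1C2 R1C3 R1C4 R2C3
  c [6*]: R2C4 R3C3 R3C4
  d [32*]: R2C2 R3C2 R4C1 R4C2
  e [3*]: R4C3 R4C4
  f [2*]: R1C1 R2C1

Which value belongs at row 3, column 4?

2

Cage b has product 96, which forces R2C3 = 4.
A is a freebie; hence R3C1 = 3.
Cage d has product 32; hence R4C1 = 4.
The 3 cells of cage c must have product 6; hence R2C4 = 3.
The 4 cells of cage d must have product 32; hence R3C2 = 4.
Column 4 now contains 3; hence R4C4 = 1.
The 4 cells of cage b must have product 96, leaving R1C4 = 4.
Cage d needs product 32; hence R2C2 = 1.
Cage c has product 6; hence R3C3 = 1.
Column 4 already has 1, so R3C4 = 2.
Row 4 already has 1, leaving R4C2 = 2.
Row 4 already has 1; hence R4C3 = 3.
The two cells of cage f must have product 2; hence R1C1 = 1.
2 is placed in column 2, so R1C2 = 3.
Column 3 now contains 3, so R1C3 = 2.
Row 2 now contains 1; hence R2C1 = 2.
Filled in: 1 3 2 4 / 2 1 4 3 / 3 4 1 2 / 4 2 3 1.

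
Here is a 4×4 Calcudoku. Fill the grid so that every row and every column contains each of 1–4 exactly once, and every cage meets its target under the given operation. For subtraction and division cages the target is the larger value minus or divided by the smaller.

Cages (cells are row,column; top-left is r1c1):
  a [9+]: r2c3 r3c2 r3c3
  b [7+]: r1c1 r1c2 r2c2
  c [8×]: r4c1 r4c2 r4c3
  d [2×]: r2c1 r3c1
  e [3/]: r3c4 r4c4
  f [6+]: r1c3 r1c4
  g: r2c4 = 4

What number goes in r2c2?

Cage g is a single given cell, so r2c4 = 4.
Cage f's pair has sum 6, so r1c3 = 4.
4 is placed in column 4; hence r1c4 = 2.
The 3 cells of cage b must have sum 7, which forces r1c1 = 3.
The 3 cells of cage b must have sum 7; hence r1c2 = 1.
The 3 cells of cage b must have sum 7, so r2c2 = 3.
Row 2 now contains 3, which forces r2c3 = 2.
Cage a needs sum 9, leaving r3c2 = 4.
Column 3 now contains 2, leaving r3c3 = 3.
3 is placed in row 3, which forces r3c4 = 1.
Column 2 already has 4, leaving r4c2 = 2.
Column 3 now contains 2, leaving r4c3 = 1.
1 is placed in column 4, leaving r4c4 = 3.
Row 2 already has 2, leaving r2c1 = 1.
Row 3 now contains 1; hence r3c1 = 2.
Row 4 already has 1; hence r4c1 = 4.
The full grid is 3 1 4 2 / 1 3 2 4 / 2 4 3 1 / 4 2 1 3.

3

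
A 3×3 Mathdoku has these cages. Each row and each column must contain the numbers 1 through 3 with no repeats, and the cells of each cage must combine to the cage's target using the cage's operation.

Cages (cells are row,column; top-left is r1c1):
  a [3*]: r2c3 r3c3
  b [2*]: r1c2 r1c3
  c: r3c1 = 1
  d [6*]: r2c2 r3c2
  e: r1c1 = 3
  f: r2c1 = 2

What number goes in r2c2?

3

E is a freebie, which forces r1c1 = 3.
Cage f is a single given cell; hence r2c1 = 2.
Row 2 now contains 2, leaving r2c2 = 3.
Row 2 now contains 3; hence r2c3 = 1.
C is a freebie, leaving r3c1 = 1.
Column 2 already has 3, which forces r3c2 = 2.
Column 3 now contains 1; hence r3c3 = 3.
Column 2 now contains 2; hence r1c2 = 1.
Column 3 now contains 1, which forces r1c3 = 2.
The full grid is 3 1 2 / 2 3 1 / 1 2 3.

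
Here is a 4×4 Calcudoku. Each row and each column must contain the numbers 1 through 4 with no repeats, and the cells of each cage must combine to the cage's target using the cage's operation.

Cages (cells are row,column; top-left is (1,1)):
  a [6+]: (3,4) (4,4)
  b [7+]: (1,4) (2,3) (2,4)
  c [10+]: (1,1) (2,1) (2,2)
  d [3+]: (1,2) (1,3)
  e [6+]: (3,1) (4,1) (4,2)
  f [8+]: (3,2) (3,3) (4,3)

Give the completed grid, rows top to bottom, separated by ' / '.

In column 4, 1 can only go at (2,4), so (2,4) = 1.
Column 4 needs a 3, and only (1,4) is open for it.
Row 1 now contains 3, so (1,1) = 4.
Cage c has sum 10, leaving (2,1) = 2.
The 3 cells of cage c must have sum 10; hence (2,2) = 4.
Cage b needs sum 7, which forces (2,3) = 3.
Cage e needs sum 6, which forces (4,2) = 2.
2 is placed in row 4, which forces (4,4) = 4.
Column 2 already has 2; hence (1,2) = 1.
Cage d's pair has sum 3, which forces (1,3) = 2.
Column 2 already has 2, leaving (3,2) = 3.
Cage f has sum 8, so (3,3) = 4.
Column 4 already has 4, so (3,4) = 2.
4 is placed in row 4, which forces (4,3) = 1.
Row 3 now contains 3, leaving (3,1) = 1.
Row 4 now contains 1, which forces (4,1) = 3.

4 1 2 3 / 2 4 3 1 / 1 3 4 2 / 3 2 1 4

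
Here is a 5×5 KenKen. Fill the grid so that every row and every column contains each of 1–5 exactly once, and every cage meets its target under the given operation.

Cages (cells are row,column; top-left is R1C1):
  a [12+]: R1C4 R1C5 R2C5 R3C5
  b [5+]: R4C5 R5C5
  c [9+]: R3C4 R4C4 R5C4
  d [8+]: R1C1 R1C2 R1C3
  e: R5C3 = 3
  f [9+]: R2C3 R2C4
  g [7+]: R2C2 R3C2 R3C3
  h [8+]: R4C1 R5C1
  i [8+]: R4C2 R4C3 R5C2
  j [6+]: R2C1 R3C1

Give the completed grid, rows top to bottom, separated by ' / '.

Cage e is given; hence R5C3 = 3.
The two cells of cage h must have sum 8, leaving R4C1 = 3.
3 is placed in row 5, leaving R5C1 = 5.
Cage c has sum 9, leaving R3C4 = 3.
The only place for 3 in row 2 is R2C5.
In row 1, 3 can only go at R1C2, so R1C2 = 3.
The only place for 2 in row 1 is R1C4.
Cage a needs sum 12; hence R1C5 = 5.
The 4 cells of cage a must have sum 12; hence R3C5 = 2.
Cage c has sum 9, which forces R4C4 = 5.
The 3 cells of cage c must have sum 9, which forces R5C4 = 1.
Row 5 now contains 1, leaving R5C5 = 4.
Cage j needs two cells with sum 6, so R2C1 = 2.
2 is placed in row 2, so R2C2 = 1.
The two cells of cage f must have sum 9, which forces R2C3 = 5.
Column 4 now contains 5, so R2C4 = 4.
2 is placed in row 3, which forces R3C1 = 4.
Row 3 now contains 4, leaving R3C2 = 5.
Row 3 now contains 4, leaving R3C3 = 1.
Cage i has sum 8, leaving R4C2 = 4.
Cage i has sum 8, which forces R4C3 = 2.
Column 5 already has 4, so R4C5 = 1.
Row 5 now contains 1, which forces R5C2 = 2.
Column 1 already has 4, leaving R1C1 = 1.
Column 3 now contains 1, which forces R1C3 = 4.

1 3 4 2 5 / 2 1 5 4 3 / 4 5 1 3 2 / 3 4 2 5 1 / 5 2 3 1 4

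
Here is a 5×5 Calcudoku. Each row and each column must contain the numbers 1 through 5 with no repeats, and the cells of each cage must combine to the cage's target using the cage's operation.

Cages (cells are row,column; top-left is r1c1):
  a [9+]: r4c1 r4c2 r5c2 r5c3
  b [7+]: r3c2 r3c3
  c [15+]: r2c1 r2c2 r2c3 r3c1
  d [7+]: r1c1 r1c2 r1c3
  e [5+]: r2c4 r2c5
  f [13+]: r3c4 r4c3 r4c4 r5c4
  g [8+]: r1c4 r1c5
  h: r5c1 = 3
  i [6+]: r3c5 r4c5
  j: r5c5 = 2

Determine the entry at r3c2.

4

H is a freebie, leaving r5c1 = 3.
Cage j is a single given cell, so r5c5 = 2.
Column 5 needs a 4, and only r2c5 is open for it.
Cage c has sum 15, leaving r2c1 = 2.
Cage e's pair has sum 5, leaving r2c4 = 1.
The 4 cells of cage c must have sum 15, so r3c1 = 5.
Row 3 now contains 5, so r3c5 = 1.
Column 1 now contains 2, which forces r4c1 = 1.
1 is placed in column 5; hence r4c5 = 5.
Column 1 now contains 1; hence r1c1 = 4.
Cage g needs two cells with sum 8, leaving r1c4 = 5.
5 is placed in column 5, leaving r1c5 = 3.
Column 4 already has 5, leaving r5c4 = 4.
The 4 cells of cage a must have sum 9, so r4c2 = 2.
Cage f has sum 13; hence r4c3 = 4.
Row 4 now contains 2; hence r4c4 = 3.
Column 2 already has 2, leaving r1c2 = 1.
The 3 cells of cage d must have sum 7; hence r1c3 = 2.
Cage b needs two cells with sum 7, which forces r3c2 = 4.
Column 3 already has 4, which forces r3c3 = 3.
3 is placed in column 4, so r3c4 = 2.
1 is placed in column 2; hence r5c2 = 5.
Row 5 now contains 5; hence r5c3 = 1.
Column 2 now contains 5, so r2c2 = 3.
3 is placed in column 3, so r2c3 = 5.
Completed grid: 4 1 2 5 3 / 2 3 5 1 4 / 5 4 3 2 1 / 1 2 4 3 5 / 3 5 1 4 2.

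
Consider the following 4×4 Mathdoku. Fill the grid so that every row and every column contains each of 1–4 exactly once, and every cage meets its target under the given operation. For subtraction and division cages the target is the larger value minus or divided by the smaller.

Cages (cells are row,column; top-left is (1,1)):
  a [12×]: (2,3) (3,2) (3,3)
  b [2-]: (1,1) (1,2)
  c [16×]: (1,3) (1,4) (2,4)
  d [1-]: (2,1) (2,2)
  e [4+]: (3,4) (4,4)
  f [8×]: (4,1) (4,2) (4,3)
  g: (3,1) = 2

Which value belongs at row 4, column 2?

2

Cage g is given, leaving (3,1) = 2.
Row 4 needs a 3, and only (4,4) is open for it.
Column 4 now contains 3, leaving (3,4) = 1.
The 3 cells of cage c must have product 16; hence (1,3) = 2.
Column 4 already has 1, which forces (1,4) = 4.
Cage a needs product 12, leaving (2,3) = 1.
Cage c needs product 16, so (2,4) = 2.
1 is placed in column 3, leaving (4,3) = 4.
Cage a needs product 12, which forces (3,2) = 4.
4 is placed in column 3, so (3,3) = 3.
Row 4 now contains 4, leaving (4,1) = 1.
The 3 cells of cage f must have product 8, which forces (4,2) = 2.
Column 1 already has 1, leaving (1,1) = 3.
Cage b's pair has difference 2; hence (1,2) = 1.
Cage d's pair has difference 1, so (2,1) = 4.
Column 2 already has 4, so (2,2) = 3.
The full grid is 3 1 2 4 / 4 3 1 2 / 2 4 3 1 / 1 2 4 3.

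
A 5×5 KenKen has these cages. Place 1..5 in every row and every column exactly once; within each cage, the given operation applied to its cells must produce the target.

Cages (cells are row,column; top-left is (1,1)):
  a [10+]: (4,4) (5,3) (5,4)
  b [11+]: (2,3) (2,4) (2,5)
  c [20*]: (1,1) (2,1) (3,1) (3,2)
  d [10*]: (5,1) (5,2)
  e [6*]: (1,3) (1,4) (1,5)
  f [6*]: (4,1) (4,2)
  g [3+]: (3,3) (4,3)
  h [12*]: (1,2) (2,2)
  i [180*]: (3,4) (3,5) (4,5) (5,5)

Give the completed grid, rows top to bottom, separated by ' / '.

Cage i has product 180; hence (3,4) = 3.
The only place for 5 in row 1 is (1,1).
5 is placed in column 1, so (5,1) = 2.
The two cells of cage d must have product 10, which forces (5,2) = 5.
Column 1 now contains 2, which forces (2,1) = 1.
The 4 cells of cage c must have product 20, leaving (3,1) = 4.
Cage c has product 20, so (3,2) = 1.
1 is placed in row 3; hence (3,3) = 2.
Row 3 already has 4, leaving (3,5) = 5.
Column 1 now contains 2, which forces (4,1) = 3.
Cage f needs two cells with product 6, leaving (4,2) = 2.
2 is placed in column 3, which forces (4,3) = 1.
The 3 cells of cage a must have sum 10, so (4,4) = 5.
Row 4 already has 3, leaving (4,5) = 4.
Column 3 now contains 1, leaving (5,3) = 4.
Row 5 now contains 4, which forces (5,4) = 1.
Column 5 now contains 4, so (5,5) = 3.
Column 3 now contains 1, which forces (1,3) = 3.
Column 4 now contains 1, leaving (1,4) = 2.
Cage e has product 6; hence (1,5) = 1.
4 is placed in column 3, leaving (2,3) = 5.
The 3 cells of cage b must have sum 11; hence (2,4) = 4.
Column 5 now contains 4, leaving (2,5) = 2.
Row 1 now contains 3, which forces (1,2) = 4.
Row 2 already has 4; hence (2,2) = 3.

5 4 3 2 1 / 1 3 5 4 2 / 4 1 2 3 5 / 3 2 1 5 4 / 2 5 4 1 3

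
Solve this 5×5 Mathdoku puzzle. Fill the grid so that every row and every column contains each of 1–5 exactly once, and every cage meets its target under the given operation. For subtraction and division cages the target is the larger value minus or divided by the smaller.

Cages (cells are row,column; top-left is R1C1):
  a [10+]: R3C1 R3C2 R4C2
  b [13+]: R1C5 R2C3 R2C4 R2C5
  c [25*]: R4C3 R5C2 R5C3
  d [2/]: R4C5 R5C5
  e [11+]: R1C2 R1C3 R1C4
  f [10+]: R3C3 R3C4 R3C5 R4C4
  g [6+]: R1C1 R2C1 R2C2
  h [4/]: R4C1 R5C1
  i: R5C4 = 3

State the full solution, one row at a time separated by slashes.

The 3 cells of cage c must have product 25; hence R4C3 = 5.
Cage c needs product 25, leaving R5C2 = 5.
Cage c has product 25, leaving R5C3 = 1.
Cage i is a single given cell, leaving R5C4 = 3.
Cage e has sum 11; hence R1C4 = 5.
The two cells of cage h must have quotient 4, leaving R4C1 = 1.
Row 5 now contains 1; hence R5C1 = 4.
4 is placed in row 5, so R5C5 = 2.
The 3 cells of cage g must have sum 6, leaving R2C2 = 1.
Column 5 already has 2, leaving R4C5 = 4.
Cage b needs sum 13, so R2C3 = 3.
Cage b has sum 13, leaving R2C5 = 5.
Row 4 now contains 4; hence R4C4 = 2.
Cage g needs sum 6, so R1C1 = 3.
Cage b has sum 13, leaving R1C5 = 1.
Row 2 already has 3, which forces R2C1 = 2.
Column 4 now contains 2, so R2C4 = 4.
Column 1 already has 3; hence R3C1 = 5.
The 4 cells of cage f must have sum 10, which forces R3C3 = 4.
Cage f needs sum 10; hence R3C4 = 1.
Cage f has sum 10, which forces R3C5 = 3.
Row 4 now contains 2, leaving R4C2 = 3.
Cage e has sum 11, which forces R1C2 = 4.
4 is placed in column 3; hence R1C3 = 2.
Row 3 now contains 4, which forces R3C2 = 2.

3 4 2 5 1 / 2 1 3 4 5 / 5 2 4 1 3 / 1 3 5 2 4 / 4 5 1 3 2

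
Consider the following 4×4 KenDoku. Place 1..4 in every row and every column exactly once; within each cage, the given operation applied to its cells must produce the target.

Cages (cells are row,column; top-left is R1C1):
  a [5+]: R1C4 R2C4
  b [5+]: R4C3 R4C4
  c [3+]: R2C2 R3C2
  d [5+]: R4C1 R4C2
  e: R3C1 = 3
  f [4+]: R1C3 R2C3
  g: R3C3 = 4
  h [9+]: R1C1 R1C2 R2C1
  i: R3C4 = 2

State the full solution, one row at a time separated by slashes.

Cage e is a single given cell, leaving R3C1 = 3.
Cage g is a single given cell; hence R3C3 = 4.
Cage i is a single given cell, which forces R3C4 = 2.
Cage c needs two cells with sum 3, which forces R2C2 = 2.
Row 3 already has 2, leaving R3C2 = 1.
Row 2 already has 2, leaving R2C1 = 4.
Row 2 already has 4, which forces R2C4 = 1.
Cage f's pair has sum 4, leaving R1C3 = 1.
Column 4 already has 1; hence R1C4 = 4.
Row 2 now contains 1, leaving R2C3 = 3.
1 is placed in column 3, leaving R4C3 = 2.
Column 4 now contains 4, leaving R4C4 = 3.
Row 1 now contains 1; hence R1C1 = 2.
Row 1 already has 4, which forces R1C2 = 3.
Row 4 already has 2, which forces R4C1 = 1.
Row 4 already has 3, which forces R4C2 = 4.

2 3 1 4 / 4 2 3 1 / 3 1 4 2 / 1 4 2 3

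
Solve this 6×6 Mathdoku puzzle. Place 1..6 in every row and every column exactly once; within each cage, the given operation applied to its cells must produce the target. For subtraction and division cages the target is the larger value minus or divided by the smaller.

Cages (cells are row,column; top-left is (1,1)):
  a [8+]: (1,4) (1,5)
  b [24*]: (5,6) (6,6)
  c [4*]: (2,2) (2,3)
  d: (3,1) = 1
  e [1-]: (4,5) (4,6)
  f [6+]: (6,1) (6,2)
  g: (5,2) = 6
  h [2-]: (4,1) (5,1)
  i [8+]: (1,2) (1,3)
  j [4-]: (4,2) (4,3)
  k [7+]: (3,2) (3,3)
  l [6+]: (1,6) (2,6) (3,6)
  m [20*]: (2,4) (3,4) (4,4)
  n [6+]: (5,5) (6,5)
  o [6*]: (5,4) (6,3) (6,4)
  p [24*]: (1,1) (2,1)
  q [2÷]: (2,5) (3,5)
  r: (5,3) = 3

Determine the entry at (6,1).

2

D is a freebie, leaving (3,1) = 1.
Cage g is given, so (5,2) = 6.
R is a freebie, so (5,3) = 3.
Row 5 now contains 6, leaving (5,6) = 4.
4 is placed in column 6; hence (6,6) = 6.
Cage o needs product 6, so (6,4) = 3.
In row 1, 1 can only go at (1,6), so (1,6) = 1.
In row 1, 4 can only go at (1,1), so (1,1) = 4.
Column 1 now contains 4; hence (2,1) = 6.
Column 1 now contains 4, which forces (4,1) = 3.
Cage h needs two cells with difference 2, so (5,1) = 5.
Column 1 now contains 5; hence (6,1) = 2.
Row 6 now contains 2, which forces (6,3) = 1.
The two cells of cage c must have product 4; hence (2,2) = 1.
Column 3 already has 1, which forces (2,3) = 4.
Row 2 now contains 4, so (2,4) = 5.
Column 4 already has 5, leaving (3,4) = 4.
Column 2 already has 1, so (4,2) = 2.
Column 4 already has 4, so (4,4) = 1.
2 is placed in row 4, which forces (4,6) = 5.
Cage o has product 6, leaving (5,4) = 2.
Row 5 already has 2, so (5,5) = 1.
Row 6 now contains 1, leaving (6,2) = 4.
Row 6 now contains 4, which forces (6,5) = 5.
Column 2 now contains 2, so (1,2) = 3.
The two cells of cage i must have sum 8, so (1,3) = 5.
Column 4 already has 2, so (1,4) = 6.
Cage a's pair has sum 8; hence (1,5) = 2.
Cage q's pair has quotient 2, which forces (2,5) = 3.
3 is placed in row 2, so (2,6) = 2.
Cage k needs two cells with sum 7, leaving (3,2) = 5.
Cage k needs two cells with sum 7, which forces (3,3) = 2.
The two cells of cage q must have quotient 2, so (3,5) = 6.
Column 6 now contains 2, which forces (3,6) = 3.
5 is placed in row 4, leaving (4,3) = 6.
Column 5 already has 6; hence (4,5) = 4.
Completed grid: 4 3 5 6 2 1 / 6 1 4 5 3 2 / 1 5 2 4 6 3 / 3 2 6 1 4 5 / 5 6 3 2 1 4 / 2 4 1 3 5 6.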